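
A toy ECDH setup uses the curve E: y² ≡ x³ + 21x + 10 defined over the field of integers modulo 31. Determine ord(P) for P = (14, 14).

2P: tangent at (14, 14): λ = (3·14² + 21)/(2·14) ≡ 20/28. 28⁻¹ ≡ 10 (mod 31), so λ ≡ 20·10 ≡ 14.
  x = λ² - 14 - 14 = 196 - 28 ≡ 13; y = λ·(14 - 13) - 14 ≡ 0. → (13, 0)
3P: (13, 0) + (14, 14). λ = (14 - 0)/(14 - 13) ≡ 14/1 mod 31. 1⁻¹ ≡ 1 (mod 31) since 1·1 = 1 ≡ 1, so λ ≡ 14.
  x = λ² - 13 - 14 = 196 - 27 ≡ 14; y = λ·(13 - 14) - 0 ≡ 17. → (14, 17)
4P: (14, 17) + (14, 14): same x and y₁ ≡ -y₂, so the sum is 𝒪.
4P = 𝒪, so the order is 4.

4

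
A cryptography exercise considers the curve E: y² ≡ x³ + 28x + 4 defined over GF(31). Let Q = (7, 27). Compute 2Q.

tangent at (7, 27): λ = (3·7² + 28)/(2·27) ≡ 20/23. 23⁻¹ ≡ 27 (mod 31) since 23·27 = 621 ≡ 1, so λ ≡ 20·27 ≡ 13.
  x = λ² - 7 - 7 = 169 - 14 ≡ 0; y = λ·(7 - 0) - 27 ≡ 2. → (0, 2)

(0, 2)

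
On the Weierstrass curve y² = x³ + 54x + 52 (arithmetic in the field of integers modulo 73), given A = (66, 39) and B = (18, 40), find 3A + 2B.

(44, 31)

First 3A:
Repeated addition: build up to 3A.
2A: tangent at (66, 39): λ = (3·66² + 54)/(2·39) ≡ 55/5. 5⁻¹ ≡ 44 (mod 73) since 5·44 = 220 ≡ 1, so λ ≡ 55·44 ≡ 11.
  x = λ² - 66 - 66 = 121 - 132 ≡ 62; y = λ·(66 - 62) - 39 ≡ 5. → (62, 5)
3A: (62, 5) + (66, 39). λ = (39 - 5)/(66 - 62) ≡ 34/4 mod 73. 4⁻¹ ≡ 55 (mod 73) since 4·55 = 220 ≡ 1, so λ ≡ 45.
  x = λ² - 62 - 66 = 2025 - 128 ≡ 72; y = λ·(62 - 72) - 5 ≡ 56. → (72, 56)
3A = (72, 56).
Next 2B:
Repeated addition: build up to 2B.
2B: tangent at (18, 40): λ = (3·18² + 54)/(2·40) ≡ 4/7. 7⁻¹ ≡ 21 (mod 73), so λ ≡ 4·21 ≡ 11.
  x = λ² - 18 - 18 = 121 - 36 ≡ 12; y = λ·(18 - 12) - 40 ≡ 26. → (12, 26)
2B = (12, 26).
Finally 3A + 2B:
(72, 56) + (12, 26). λ = (26 - 56)/(12 - 72) ≡ 43/13 mod 73. 13⁻¹ ≡ 45 (mod 73), so λ ≡ 37.
  x = λ² - 72 - 12 = 1369 - 84 ≡ 44; y = λ·(72 - 44) - 56 ≡ 31. → (44, 31)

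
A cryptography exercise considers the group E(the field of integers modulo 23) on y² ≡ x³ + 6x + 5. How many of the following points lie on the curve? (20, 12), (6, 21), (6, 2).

(20, 12): 12² ≡ 6, rhs ≡ 6 → on.
(6, 21): 21² ≡ 4, rhs ≡ 4 → on.
(6, 2): 2² ≡ 4, rhs ≡ 4 → on.

3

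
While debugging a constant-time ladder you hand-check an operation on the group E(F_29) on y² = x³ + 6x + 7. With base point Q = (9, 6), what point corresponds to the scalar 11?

Repeated addition: build up to 11Q.
2Q: tangent at (9, 6): λ = (3·9² + 6)/(2·6) ≡ 17/12. 12⁻¹ ≡ 17 (mod 29), so λ ≡ 17·17 ≡ 28.
  x = λ² - 9 - 9 = 784 - 18 ≡ 12; y = λ·(9 - 12) - 6 ≡ 26. → (12, 26)
3Q: (12, 26) + (9, 6). λ = (6 - 26)/(9 - 12) ≡ 9/26 mod 29. 26⁻¹ ≡ 19 (mod 29), so λ ≡ 26.
  x = λ² - 12 - 9 = 676 - 21 ≡ 17; y = λ·(12 - 17) - 26 ≡ 18. → (17, 18)
4Q: (17, 18) + (9, 6). λ = (6 - 18)/(9 - 17) ≡ 17/21 mod 29. 21⁻¹ ≡ 18 (mod 29), so λ ≡ 16.
  x = λ² - 17 - 9 = 256 - 26 ≡ 27; y = λ·(17 - 27) - 18 ≡ 25. → (27, 25)
5Q: (27, 25) + (9, 6). λ = (6 - 25)/(9 - 27) ≡ 10/11 mod 29. 11⁻¹ ≡ 8 (mod 29), so λ ≡ 22.
  x = λ² - 27 - 9 = 484 - 36 ≡ 13; y = λ·(27 - 13) - 25 ≡ 22. → (13, 22)
6Q: (13, 22) + (9, 6). λ = (6 - 22)/(9 - 13) ≡ 13/25 mod 29. 25⁻¹ ≡ 7 (mod 29) since 25·7 = 175 ≡ 1, so λ ≡ 4.
  x = λ² - 13 - 9 = 16 - 22 ≡ 23; y = λ·(13 - 23) - 22 ≡ 25. → (23, 25)
7Q: (23, 25) + (9, 6). λ = (6 - 25)/(9 - 23) ≡ 10/15 mod 29. 15⁻¹ ≡ 2 (mod 29), so λ ≡ 20.
  x = λ² - 23 - 9 = 400 - 32 ≡ 20; y = λ·(23 - 20) - 25 ≡ 6. → (20, 6)
8Q: (20, 6) + (9, 6). λ = (6 - 6)/(9 - 20) ≡ 0/18 mod 29. 18⁻¹ ≡ 21 (mod 29), so λ ≡ 0.
  x = λ² - 20 - 9 = 0 - 29 ≡ 0; y = λ·(20 - 0) - 6 ≡ 23. → (0, 23)
9Q: (0, 23) + (9, 6). λ = (6 - 23)/(9 - 0) ≡ 12/9 mod 29. 9⁻¹ ≡ 13 (mod 29), so λ ≡ 11.
  x = λ² - 0 - 9 = 121 - 9 ≡ 25; y = λ·(0 - 25) - 23 ≡ 21. → (25, 21)
10Q: (25, 21) + (9, 6). λ = (6 - 21)/(9 - 25) ≡ 14/13 mod 29. 13⁻¹ ≡ 9 (mod 29), so λ ≡ 10.
  x = λ² - 25 - 9 = 100 - 34 ≡ 8; y = λ·(25 - 8) - 21 ≡ 4. → (8, 4)
11Q: (8, 4) + (9, 6). λ = (6 - 4)/(9 - 8) ≡ 2/1 mod 29. 1⁻¹ ≡ 1 (mod 29), so λ ≡ 2.
  x = λ² - 8 - 9 = 4 - 17 ≡ 16; y = λ·(8 - 16) - 4 ≡ 9. → (16, 9)

(16, 9)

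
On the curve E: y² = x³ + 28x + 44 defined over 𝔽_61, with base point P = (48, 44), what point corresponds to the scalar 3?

(17, 2)

Repeated addition: build up to 3P.
2P: tangent at (48, 44): λ = (3·48² + 28)/(2·44) ≡ 47/27. 27⁻¹ ≡ 52 (mod 61), so λ ≡ 47·52 ≡ 4.
  x = λ² - 48 - 48 = 16 - 96 ≡ 42; y = λ·(48 - 42) - 44 ≡ 41. → (42, 41)
3P: (42, 41) + (48, 44). λ = (44 - 41)/(48 - 42) ≡ 3/6 mod 61. 6⁻¹ ≡ 51 (mod 61) since 6·51 = 306 ≡ 1, so λ ≡ 31.
  x = λ² - 42 - 48 = 961 - 90 ≡ 17; y = λ·(42 - 17) - 41 ≡ 2. → (17, 2)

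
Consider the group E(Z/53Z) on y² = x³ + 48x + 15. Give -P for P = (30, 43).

(30, 10)

-(30, 43) = (30, -43 mod 53) = (30, 10).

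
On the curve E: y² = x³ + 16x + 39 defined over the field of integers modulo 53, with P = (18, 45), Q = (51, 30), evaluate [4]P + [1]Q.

(31, 13)

First 4P:
Double-and-add on 4 = (100)₂. Start with P = (18, 45) for the leading 1-bit.
double: tangent at (18, 45): λ = (3·18² + 16)/(2·45) ≡ 34/37. 37⁻¹ ≡ 43 (mod 53), so λ ≡ 34·43 ≡ 31.
  x = λ² - 18 - 18 = 961 - 36 ≡ 24; y = λ·(18 - 24) - 45 ≡ 34. → (24, 34)
double: tangent at (24, 34): λ = (3·24² + 16)/(2·34) ≡ 48/15. 15⁻¹ ≡ 46 (mod 53), so λ ≡ 48·46 ≡ 35.
  x = λ² - 24 - 24 = 1225 - 48 ≡ 11; y = λ·(24 - 11) - 34 ≡ 50. → (11, 50)
4P = (11, 50).
Finally 4P + Q:
(11, 50) + (51, 30). λ = (30 - 50)/(51 - 11) ≡ 33/40 mod 53. 40⁻¹ ≡ 4 (mod 53), so λ ≡ 26.
  x = λ² - 11 - 51 = 676 - 62 ≡ 31; y = λ·(11 - 31) - 50 ≡ 13. → (31, 13)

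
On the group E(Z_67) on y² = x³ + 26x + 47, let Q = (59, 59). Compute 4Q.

Double-and-add on 4 = (100)₂. Start with Q = (59, 59) for the leading 1-bit.
double: tangent at (59, 59): λ = (3·59² + 26)/(2·59) ≡ 17/51. 51⁻¹ ≡ 46 (mod 67) since 51·46 = 2346 ≡ 1, so λ ≡ 17·46 ≡ 45.
  x = λ² - 59 - 59 = 2025 - 118 ≡ 31; y = λ·(59 - 31) - 59 ≡ 62. → (31, 62)
double: tangent at (31, 62): λ = (3·31² + 26)/(2·62) ≡ 28/57. 57⁻¹ ≡ 20 (mod 67) since 57·20 = 1140 ≡ 1, so λ ≡ 28·20 ≡ 24.
  x = λ² - 31 - 31 = 576 - 62 ≡ 45; y = λ·(31 - 45) - 62 ≡ 4. → (45, 4)

(45, 4)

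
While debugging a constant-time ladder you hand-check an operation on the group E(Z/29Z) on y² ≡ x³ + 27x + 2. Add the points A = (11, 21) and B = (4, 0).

(11, 21) + (4, 0). λ = (0 - 21)/(4 - 11) ≡ 8/22 mod 29. 22⁻¹ ≡ 4 (mod 29) since 22·4 = 88 ≡ 1, so λ ≡ 3.
  x = λ² - 11 - 4 = 9 - 15 ≡ 23; y = λ·(11 - 23) - 21 ≡ 1. → (23, 1)

(23, 1)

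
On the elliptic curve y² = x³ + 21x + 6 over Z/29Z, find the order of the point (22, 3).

7

2P: tangent at (22, 3): λ = (3·22² + 21)/(2·3) ≡ 23/6. 6⁻¹ ≡ 5 (mod 29), so λ ≡ 23·5 ≡ 28.
  x = λ² - 22 - 22 = 784 - 44 ≡ 15; y = λ·(22 - 15) - 3 ≡ 19. → (15, 19)
3P: (15, 19) + (22, 3). λ = (3 - 19)/(22 - 15) ≡ 13/7 mod 29. 7⁻¹ ≡ 25 (mod 29) since 7·25 = 175 ≡ 1, so λ ≡ 6.
  x = λ² - 15 - 22 = 36 - 37 ≡ 28; y = λ·(15 - 28) - 19 ≡ 19. → (28, 19)
4P: (28, 19) + (22, 3). λ = (3 - 19)/(22 - 28) ≡ 13/23 mod 29. 23⁻¹ ≡ 24 (mod 29) since 23·24 = 552 ≡ 1, so λ ≡ 22.
  x = λ² - 28 - 22 = 484 - 50 ≡ 28; y = λ·(28 - 28) - 19 ≡ 10. → (28, 10)
5P: (28, 10) + (22, 3). λ = (3 - 10)/(22 - 28) ≡ 22/23 mod 29. 23⁻¹ ≡ 24 (mod 29) since 23·24 = 552 ≡ 1, so λ ≡ 6.
  x = λ² - 28 - 22 = 36 - 50 ≡ 15; y = λ·(28 - 15) - 10 ≡ 10. → (15, 10)
6P: (15, 10) + (22, 3). λ = (3 - 10)/(22 - 15) ≡ 22/7 mod 29. 7⁻¹ ≡ 25 (mod 29), so λ ≡ 28.
  x = λ² - 15 - 22 = 784 - 37 ≡ 22; y = λ·(15 - 22) - 10 ≡ 26. → (22, 26)
7P: (22, 26) + (22, 3): same x and y₁ ≡ -y₂, so the sum is the point at infinity.
7P = the point at infinity, so the order is 7.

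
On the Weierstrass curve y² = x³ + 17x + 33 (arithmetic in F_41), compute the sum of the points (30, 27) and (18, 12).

(30, 27) + (18, 12). λ = (12 - 27)/(18 - 30) ≡ 26/29 mod 41. 29⁻¹ ≡ 17 (mod 41), so λ ≡ 32.
  x = λ² - 30 - 18 = 1024 - 48 ≡ 33; y = λ·(30 - 33) - 27 ≡ 0. → (33, 0)

(33, 0)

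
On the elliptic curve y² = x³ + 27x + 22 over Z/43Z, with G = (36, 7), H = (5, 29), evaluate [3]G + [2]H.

First 3G:
Repeated addition: build up to 3G.
2G: tangent at (36, 7): λ = (3·36² + 27)/(2·7) ≡ 2/14. 14⁻¹ ≡ 40 (mod 43) since 14·40 = 560 ≡ 1, so λ ≡ 2·40 ≡ 37.
  x = λ² - 36 - 36 = 1369 - 72 ≡ 7; y = λ·(36 - 7) - 7 ≡ 34. → (7, 34)
3G: (7, 34) + (36, 7). λ = (7 - 34)/(36 - 7) ≡ 16/29 mod 43. 29⁻¹ ≡ 3 (mod 43) since 29·3 = 87 ≡ 1, so λ ≡ 5.
  x = λ² - 7 - 36 = 25 - 43 ≡ 25; y = λ·(7 - 25) - 34 ≡ 5. → (25, 5)
3G = (25, 5).
Next 2H:
Repeated addition: build up to 2H.
2H: tangent at (5, 29): λ = (3·5² + 27)/(2·29) ≡ 16/15. 15⁻¹ ≡ 23 (mod 43) since 15·23 = 345 ≡ 1, so λ ≡ 16·23 ≡ 24.
  x = λ² - 5 - 5 = 576 - 10 ≡ 7; y = λ·(5 - 7) - 29 ≡ 9. → (7, 9)
2H = (7, 9).
Finally 3G + 2H:
(25, 5) + (7, 9). λ = (9 - 5)/(7 - 25) ≡ 4/25 mod 43. 25⁻¹ ≡ 31 (mod 43) since 25·31 = 775 ≡ 1, so λ ≡ 38.
  x = λ² - 25 - 7 = 1444 - 32 ≡ 36; y = λ·(25 - 36) - 5 ≡ 7. → (36, 7)

(36, 7)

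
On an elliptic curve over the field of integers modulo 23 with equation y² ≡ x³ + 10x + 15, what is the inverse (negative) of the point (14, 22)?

-(14, 22) = (14, -22 mod 23) = (14, 1).

(14, 1)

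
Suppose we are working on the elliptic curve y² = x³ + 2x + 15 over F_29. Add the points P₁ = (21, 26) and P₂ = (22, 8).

(20, 14)

(21, 26) + (22, 8). λ = (8 - 26)/(22 - 21) ≡ 11/1 mod 29. 1⁻¹ ≡ 1 (mod 29) since 1·1 = 1 ≡ 1, so λ ≡ 11.
  x = λ² - 21 - 22 = 121 - 43 ≡ 20; y = λ·(21 - 20) - 26 ≡ 14. → (20, 14)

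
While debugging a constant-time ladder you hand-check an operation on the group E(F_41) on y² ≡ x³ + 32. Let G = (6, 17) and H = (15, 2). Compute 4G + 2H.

First 4G:
Repeated addition: build up to 4G.
2G: tangent at (6, 17): λ = (3·6² + 0)/(2·17) ≡ 26/34. 34⁻¹ ≡ 35 (mod 41), so λ ≡ 26·35 ≡ 8.
  x = λ² - 6 - 6 = 64 - 12 ≡ 11; y = λ·(6 - 11) - 17 ≡ 25. → (11, 25)
3G: (11, 25) + (6, 17). λ = (17 - 25)/(6 - 11) ≡ 33/36 mod 41. 36⁻¹ ≡ 8 (mod 41), so λ ≡ 18.
  x = λ² - 11 - 6 = 324 - 17 ≡ 20; y = λ·(11 - 20) - 25 ≡ 18. → (20, 18)
4G: (20, 18) + (6, 17). λ = (17 - 18)/(6 - 20) ≡ 40/27 mod 41. 27⁻¹ ≡ 38 (mod 41), so λ ≡ 3.
  x = λ² - 20 - 6 = 9 - 26 ≡ 24; y = λ·(20 - 24) - 18 ≡ 11. → (24, 11)
4G = (24, 11).
Next 2H:
Repeated addition: build up to 2H.
2H: tangent at (15, 2): λ = (3·15² + 0)/(2·2) ≡ 19/4. 4⁻¹ ≡ 31 (mod 41), so λ ≡ 19·31 ≡ 15.
  x = λ² - 15 - 15 = 225 - 30 ≡ 31; y = λ·(15 - 31) - 2 ≡ 4. → (31, 4)
2H = (31, 4).
Finally 4G + 2H:
(24, 11) + (31, 4). λ = (4 - 11)/(31 - 24) ≡ 34/7 mod 41. 7⁻¹ ≡ 6 (mod 41), so λ ≡ 40.
  x = λ² - 24 - 31 = 1600 - 55 ≡ 28; y = λ·(24 - 28) - 11 ≡ 34. → (28, 34)

(28, 34)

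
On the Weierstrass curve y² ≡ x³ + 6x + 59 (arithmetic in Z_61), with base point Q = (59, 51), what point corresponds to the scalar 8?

(21, 33)

Repeated addition: build up to 8Q.
2Q: tangent at (59, 51): λ = (3·59² + 6)/(2·51) ≡ 18/41. 41⁻¹ ≡ 3 (mod 61) since 41·3 = 123 ≡ 1, so λ ≡ 18·3 ≡ 54.
  x = λ² - 59 - 59 = 2916 - 118 ≡ 53; y = λ·(59 - 53) - 51 ≡ 29. → (53, 29)
3Q: (53, 29) + (59, 51). λ = (51 - 29)/(59 - 53) ≡ 22/6 mod 61. 6⁻¹ ≡ 51 (mod 61) since 6·51 = 306 ≡ 1, so λ ≡ 24.
  x = λ² - 53 - 59 = 576 - 112 ≡ 37; y = λ·(53 - 37) - 29 ≡ 50. → (37, 50)
4Q: (37, 50) + (59, 51). λ = (51 - 50)/(59 - 37) ≡ 1/22 mod 61. 22⁻¹ ≡ 25 (mod 61), so λ ≡ 25.
  x = λ² - 37 - 59 = 625 - 96 ≡ 41; y = λ·(37 - 41) - 50 ≡ 33. → (41, 33)
5Q: (41, 33) + (59, 51). λ = (51 - 33)/(59 - 41) ≡ 18/18 mod 61. 18⁻¹ ≡ 17 (mod 61) since 18·17 = 306 ≡ 1, so λ ≡ 1.
  x = λ² - 41 - 59 = 1 - 100 ≡ 23; y = λ·(41 - 23) - 33 ≡ 46. → (23, 46)
6Q: (23, 46) + (59, 51). λ = (51 - 46)/(59 - 23) ≡ 5/36 mod 61. 36⁻¹ ≡ 39 (mod 61), so λ ≡ 12.
  x = λ² - 23 - 59 = 144 - 82 ≡ 1; y = λ·(23 - 1) - 46 ≡ 35. → (1, 35)
7Q: (1, 35) + (59, 51). λ = (51 - 35)/(59 - 1) ≡ 16/58 mod 61. 58⁻¹ ≡ 20 (mod 61) since 58·20 = 1160 ≡ 1, so λ ≡ 15.
  x = λ² - 1 - 59 = 225 - 60 ≡ 43; y = λ·(1 - 43) - 35 ≡ 6. → (43, 6)
8Q: (43, 6) + (59, 51). λ = (51 - 6)/(59 - 43) ≡ 45/16 mod 61. 16⁻¹ ≡ 42 (mod 61), so λ ≡ 60.
  x = λ² - 43 - 59 = 3600 - 102 ≡ 21; y = λ·(43 - 21) - 6 ≡ 33. → (21, 33)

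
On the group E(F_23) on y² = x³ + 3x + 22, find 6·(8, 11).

Write P = (8, 11).
Repeated addition: build up to 6P.
2P: tangent at (8, 11): λ = (3·8² + 3)/(2·11) ≡ 11/22. 22⁻¹ ≡ 22 (mod 23), so λ ≡ 11·22 ≡ 12.
  x = λ² - 8 - 8 = 144 - 16 ≡ 13; y = λ·(8 - 13) - 11 ≡ 21. → (13, 21)
3P: (13, 21) + (8, 11). λ = (11 - 21)/(8 - 13) ≡ 13/18 mod 23. 18⁻¹ ≡ 9 (mod 23) since 18·9 = 162 ≡ 1, so λ ≡ 2.
  x = λ² - 13 - 8 = 4 - 21 ≡ 6; y = λ·(13 - 6) - 21 ≡ 16. → (6, 16)
4P: (6, 16) + (8, 11). λ = (11 - 16)/(8 - 6) ≡ 18/2 mod 23. 2⁻¹ ≡ 12 (mod 23) since 2·12 = 24 ≡ 1, so λ ≡ 9.
  x = λ² - 6 - 8 = 81 - 14 ≡ 21; y = λ·(6 - 21) - 16 ≡ 10. → (21, 10)
5P: (21, 10) + (8, 11). λ = (11 - 10)/(8 - 21) ≡ 1/10 mod 23. 10⁻¹ ≡ 7 (mod 23), so λ ≡ 7.
  x = λ² - 21 - 8 = 49 - 29 ≡ 20; y = λ·(21 - 20) - 10 ≡ 20. → (20, 20)
6P: (20, 20) + (8, 11). λ = (11 - 20)/(8 - 20) ≡ 14/11 mod 23. 11⁻¹ ≡ 21 (mod 23) since 11·21 = 231 ≡ 1, so λ ≡ 18.
  x = λ² - 20 - 8 = 324 - 28 ≡ 20; y = λ·(20 - 20) - 20 ≡ 3. → (20, 3)

(20, 3)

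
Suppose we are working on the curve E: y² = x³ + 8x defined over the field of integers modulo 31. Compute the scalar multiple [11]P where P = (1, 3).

(8, 24)

Double-and-add on 11 = (1011)₂. Start with P = (1, 3) for the leading 1-bit.
double: tangent at (1, 3): λ = (3·1² + 8)/(2·3) ≡ 11/6. 6⁻¹ ≡ 26 (mod 31), so λ ≡ 11·26 ≡ 7.
  x = λ² - 1 - 1 = 49 - 2 ≡ 16; y = λ·(1 - 16) - 3 ≡ 16. → (16, 16)
double: tangent at (16, 16): λ = (3·16² + 8)/(2·16) ≡ 1/1. 1⁻¹ ≡ 1 (mod 31), so λ ≡ 1·1 ≡ 1.
  x = λ² - 16 - 16 = 1 - 32 ≡ 0; y = λ·(16 - 0) - 16 ≡ 0. → (0, 0)
add P: (0, 0) + (1, 3). λ = (3 - 0)/(1 - 0) ≡ 3/1 mod 31. 1⁻¹ ≡ 1 (mod 31) since 1·1 = 1 ≡ 1, so λ ≡ 3.
  x = λ² - 0 - 1 = 9 - 1 ≡ 8; y = λ·(0 - 8) - 0 ≡ 7. → (8, 7)
double: tangent at (8, 7): λ = (3·8² + 8)/(2·7) ≡ 14/14. 14⁻¹ ≡ 20 (mod 31), so λ ≡ 14·20 ≡ 1.
  x = λ² - 8 - 8 = 1 - 16 ≡ 16; y = λ·(8 - 16) - 7 ≡ 16. → (16, 16)
add P: (16, 16) + (1, 3). λ = (3 - 16)/(1 - 16) ≡ 18/16 mod 31. 16⁻¹ ≡ 2 (mod 31), so λ ≡ 5.
  x = λ² - 16 - 1 = 25 - 17 ≡ 8; y = λ·(16 - 8) - 16 ≡ 24. → (8, 24)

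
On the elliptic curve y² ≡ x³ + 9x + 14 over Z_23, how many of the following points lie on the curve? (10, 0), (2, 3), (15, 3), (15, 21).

1

(10, 0): 0² ≡ 0, rhs ≡ 0 → on.
(2, 3): 3² ≡ 9, rhs ≡ 17 → off.
(15, 3): 3² ≡ 9, rhs ≡ 5 → off.
(15, 21): 21² ≡ 4, rhs ≡ 5 → off.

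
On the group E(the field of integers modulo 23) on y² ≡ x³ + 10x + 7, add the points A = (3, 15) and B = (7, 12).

(15, 17)

(3, 15) + (7, 12). λ = (12 - 15)/(7 - 3) ≡ 20/4 mod 23. 4⁻¹ ≡ 6 (mod 23), so λ ≡ 5.
  x = λ² - 3 - 7 = 25 - 10 ≡ 15; y = λ·(3 - 15) - 15 ≡ 17. → (15, 17)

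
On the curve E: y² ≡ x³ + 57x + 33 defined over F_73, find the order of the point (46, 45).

2P: tangent at (46, 45): λ = (3·46² + 57)/(2·45) ≡ 54/17. 17⁻¹ ≡ 43 (mod 73), so λ ≡ 54·43 ≡ 59.
  x = λ² - 46 - 46 = 3481 - 92 ≡ 31; y = λ·(46 - 31) - 45 ≡ 37. → (31, 37)
3P: (31, 37) + (46, 45). λ = (45 - 37)/(46 - 31) ≡ 8/15 mod 73. 15⁻¹ ≡ 39 (mod 73), so λ ≡ 20.
  x = λ² - 31 - 46 = 400 - 77 ≡ 31; y = λ·(31 - 31) - 37 ≡ 36. → (31, 36)
4P: (31, 36) + (46, 45). λ = (45 - 36)/(46 - 31) ≡ 9/15 mod 73. 15⁻¹ ≡ 39 (mod 73) since 15·39 = 585 ≡ 1, so λ ≡ 59.
  x = λ² - 31 - 46 = 3481 - 77 ≡ 46; y = λ·(31 - 46) - 36 ≡ 28. → (46, 28)
5P: (46, 28) + (46, 45): same x and y₁ ≡ -y₂, so the sum is O.
5P = O, so the order is 5.

5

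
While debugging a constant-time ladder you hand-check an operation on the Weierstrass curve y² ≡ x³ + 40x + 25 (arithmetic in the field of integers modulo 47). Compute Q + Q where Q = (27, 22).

(29, 37)

tangent at (27, 22): λ = (3·27² + 40)/(2·22) ≡ 18/44. 44⁻¹ ≡ 31 (mod 47) since 44·31 = 1364 ≡ 1, so λ ≡ 18·31 ≡ 41.
  x = λ² - 27 - 27 = 1681 - 54 ≡ 29; y = λ·(27 - 29) - 22 ≡ 37. → (29, 37)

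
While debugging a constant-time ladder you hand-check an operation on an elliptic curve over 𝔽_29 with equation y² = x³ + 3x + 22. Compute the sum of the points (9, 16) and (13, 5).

(9, 16) + (13, 5). λ = (5 - 16)/(13 - 9) ≡ 18/4 mod 29. 4⁻¹ ≡ 22 (mod 29) since 4·22 = 88 ≡ 1, so λ ≡ 19.
  x = λ² - 9 - 13 = 361 - 22 ≡ 20; y = λ·(9 - 20) - 16 ≡ 7. → (20, 7)

(20, 7)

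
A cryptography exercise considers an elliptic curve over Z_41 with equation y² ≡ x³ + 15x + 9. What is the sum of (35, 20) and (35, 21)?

O

The two points share x = 35 and their y-coordinates satisfy 20 + 21 ≡ 0 (mod 41), so they are inverses. Their sum is O.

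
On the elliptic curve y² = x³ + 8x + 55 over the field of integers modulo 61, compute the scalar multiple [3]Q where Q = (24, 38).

Repeated addition: build up to 3Q.
2Q: tangent at (24, 38): λ = (3·24² + 8)/(2·38) ≡ 28/15. 15⁻¹ ≡ 57 (mod 61) since 15·57 = 855 ≡ 1, so λ ≡ 28·57 ≡ 10.
  x = λ² - 24 - 24 = 100 - 48 ≡ 52; y = λ·(24 - 52) - 38 ≡ 48. → (52, 48)
3Q: (52, 48) + (24, 38). λ = (38 - 48)/(24 - 52) ≡ 51/33 mod 61. 33⁻¹ ≡ 37 (mod 61) since 33·37 = 1221 ≡ 1, so λ ≡ 57.
  x = λ² - 52 - 24 = 3249 - 76 ≡ 1; y = λ·(52 - 1) - 48 ≡ 53. → (1, 53)

(1, 53)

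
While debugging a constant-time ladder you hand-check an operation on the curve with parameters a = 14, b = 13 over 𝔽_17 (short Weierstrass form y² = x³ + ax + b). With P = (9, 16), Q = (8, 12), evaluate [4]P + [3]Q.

(0, 8)

First 4P:
Repeated addition: build up to 4P.
2P: tangent at (9, 16): λ = (3·9² + 14)/(2·16) ≡ 2/15. 15⁻¹ ≡ 8 (mod 17) since 15·8 = 120 ≡ 1, so λ ≡ 2·8 ≡ 16.
  x = λ² - 9 - 9 = 256 - 18 ≡ 0; y = λ·(9 - 0) - 16 ≡ 9. → (0, 9)
3P: (0, 9) + (9, 16). λ = (16 - 9)/(9 - 0) ≡ 7/9 mod 17. 9⁻¹ ≡ 2 (mod 17), so λ ≡ 14.
  x = λ² - 0 - 9 = 196 - 9 ≡ 0; y = λ·(0 - 0) - 9 ≡ 8. → (0, 8)
4P: (0, 8) + (9, 16). λ = (16 - 8)/(9 - 0) ≡ 8/9 mod 17. 9⁻¹ ≡ 2 (mod 17) since 9·2 = 18 ≡ 1, so λ ≡ 16.
  x = λ² - 0 - 9 = 256 - 9 ≡ 9; y = λ·(0 - 9) - 8 ≡ 1. → (9, 1)
4P = (9, 1).
Next 3Q:
Repeated addition: build up to 3Q.
2Q: tangent at (8, 12): λ = (3·8² + 14)/(2·12) ≡ 2/7. 7⁻¹ ≡ 5 (mod 17), so λ ≡ 2·5 ≡ 10.
  x = λ² - 8 - 8 = 100 - 16 ≡ 16; y = λ·(8 - 16) - 12 ≡ 10. → (16, 10)
3Q: (16, 10) + (8, 12). λ = (12 - 10)/(8 - 16) ≡ 2/9 mod 17. 9⁻¹ ≡ 2 (mod 17), so λ ≡ 4.
  x = λ² - 16 - 8 = 16 - 24 ≡ 9; y = λ·(16 - 9) - 10 ≡ 1. → (9, 1)
3Q = (9, 1).
Finally 4P + 3Q:
tangent at (9, 1): λ = (3·9² + 14)/(2·1) ≡ 2/2. 2⁻¹ ≡ 9 (mod 17), so λ ≡ 2·9 ≡ 1.
  x = λ² - 9 - 9 = 1 - 18 ≡ 0; y = λ·(9 - 0) - 1 ≡ 8. → (0, 8)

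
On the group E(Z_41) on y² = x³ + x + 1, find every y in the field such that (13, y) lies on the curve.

x³ + 1x + 1 = 2211 ≡ 38 (mod 41).
38 is a non-residue mod 41; no y exists.

none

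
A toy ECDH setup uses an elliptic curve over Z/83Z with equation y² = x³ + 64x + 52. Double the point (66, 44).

tangent at (66, 44): λ = (3·66² + 64)/(2·44) ≡ 18/5. 5⁻¹ ≡ 50 (mod 83) since 5·50 = 250 ≡ 1, so λ ≡ 18·50 ≡ 70.
  x = λ² - 66 - 66 = 4900 - 132 ≡ 37; y = λ·(66 - 37) - 44 ≡ 77. → (37, 77)

(37, 77)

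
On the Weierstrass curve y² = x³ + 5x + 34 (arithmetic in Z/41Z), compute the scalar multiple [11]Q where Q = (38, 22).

Repeated addition: build up to 11Q.
2Q: tangent at (38, 22): λ = (3·38² + 5)/(2·22) ≡ 32/3. 3⁻¹ ≡ 14 (mod 41) since 3·14 = 42 ≡ 1, so λ ≡ 32·14 ≡ 38.
  x = λ² - 38 - 38 = 1444 - 76 ≡ 15; y = λ·(38 - 15) - 22 ≡ 32. → (15, 32)
3Q: (15, 32) + (38, 22). λ = (22 - 32)/(38 - 15) ≡ 31/23 mod 41. 23⁻¹ ≡ 25 (mod 41) since 23·25 = 575 ≡ 1, so λ ≡ 37.
  x = λ² - 15 - 38 = 1369 - 53 ≡ 4; y = λ·(15 - 4) - 32 ≡ 6. → (4, 6)
4Q: (4, 6) + (38, 22). λ = (22 - 6)/(38 - 4) ≡ 16/34 mod 41. 34⁻¹ ≡ 35 (mod 41) since 34·35 = 1190 ≡ 1, so λ ≡ 27.
  x = λ² - 4 - 38 = 729 - 42 ≡ 31; y = λ·(4 - 31) - 6 ≡ 3. → (31, 3)
5Q: (31, 3) + (38, 22). λ = (22 - 3)/(38 - 31) ≡ 19/7 mod 41. 7⁻¹ ≡ 6 (mod 41), so λ ≡ 32.
  x = λ² - 31 - 38 = 1024 - 69 ≡ 12; y = λ·(31 - 12) - 3 ≡ 31. → (12, 31)
6Q: (12, 31) + (38, 22). λ = (22 - 31)/(38 - 12) ≡ 32/26 mod 41. 26⁻¹ ≡ 30 (mod 41), so λ ≡ 17.
  x = λ² - 12 - 38 = 289 - 50 ≡ 34; y = λ·(12 - 34) - 31 ≡ 5. → (34, 5)
7Q: (34, 5) + (38, 22). λ = (22 - 5)/(38 - 34) ≡ 17/4 mod 41. 4⁻¹ ≡ 31 (mod 41), so λ ≡ 35.
  x = λ² - 34 - 38 = 1225 - 72 ≡ 5; y = λ·(34 - 5) - 5 ≡ 26. → (5, 26)
8Q: (5, 26) + (38, 22). λ = (22 - 26)/(38 - 5) ≡ 37/33 mod 41. 33⁻¹ ≡ 5 (mod 41) since 33·5 = 165 ≡ 1, so λ ≡ 21.
  x = λ² - 5 - 38 = 441 - 43 ≡ 29; y = λ·(5 - 29) - 26 ≡ 3. → (29, 3)
9Q: (29, 3) + (38, 22). λ = (22 - 3)/(38 - 29) ≡ 19/9 mod 41. 9⁻¹ ≡ 32 (mod 41), so λ ≡ 34.
  x = λ² - 29 - 38 = 1156 - 67 ≡ 23; y = λ·(29 - 23) - 3 ≡ 37. → (23, 37)
10Q: (23, 37) + (38, 22). λ = (22 - 37)/(38 - 23) ≡ 26/15 mod 41. 15⁻¹ ≡ 11 (mod 41) since 15·11 = 165 ≡ 1, so λ ≡ 40.
  x = λ² - 23 - 38 = 1600 - 61 ≡ 22; y = λ·(23 - 22) - 37 ≡ 3. → (22, 3)
11Q: (22, 3) + (38, 22). λ = (22 - 3)/(38 - 22) ≡ 19/16 mod 41. 16⁻¹ ≡ 18 (mod 41) since 16·18 = 288 ≡ 1, so λ ≡ 14.
  x = λ² - 22 - 38 = 196 - 60 ≡ 13; y = λ·(22 - 13) - 3 ≡ 0. → (13, 0)

(13, 0)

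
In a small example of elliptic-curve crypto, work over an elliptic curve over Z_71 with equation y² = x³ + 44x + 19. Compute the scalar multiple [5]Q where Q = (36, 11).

(0, 44)

Repeated addition: build up to 5Q.
2Q: tangent at (36, 11): λ = (3·36² + 44)/(2·11) ≡ 27/22. 22⁻¹ ≡ 42 (mod 71) since 22·42 = 924 ≡ 1, so λ ≡ 27·42 ≡ 69.
  x = λ² - 36 - 36 = 4761 - 72 ≡ 3; y = λ·(36 - 3) - 11 ≡ 65. → (3, 65)
3Q: (3, 65) + (36, 11). λ = (11 - 65)/(36 - 3) ≡ 17/33 mod 71. 33⁻¹ ≡ 28 (mod 71), so λ ≡ 50.
  x = λ² - 3 - 36 = 2500 - 39 ≡ 47; y = λ·(3 - 47) - 65 ≡ 7. → (47, 7)
4Q: (47, 7) + (36, 11). λ = (11 - 7)/(36 - 47) ≡ 4/60 mod 71. 60⁻¹ ≡ 58 (mod 71) since 60·58 = 3480 ≡ 1, so λ ≡ 19.
  x = λ² - 47 - 36 = 361 - 83 ≡ 65; y = λ·(47 - 65) - 7 ≡ 6. → (65, 6)
5Q: (65, 6) + (36, 11). λ = (11 - 6)/(36 - 65) ≡ 5/42 mod 71. 42⁻¹ ≡ 22 (mod 71), so λ ≡ 39.
  x = λ² - 65 - 36 = 1521 - 101 ≡ 0; y = λ·(65 - 0) - 6 ≡ 44. → (0, 44)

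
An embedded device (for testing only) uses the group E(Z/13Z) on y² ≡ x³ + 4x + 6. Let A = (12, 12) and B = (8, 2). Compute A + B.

(9, 2)

(12, 12) + (8, 2). λ = (2 - 12)/(8 - 12) ≡ 3/9 mod 13. 9⁻¹ ≡ 3 (mod 13) since 9·3 = 27 ≡ 1, so λ ≡ 9.
  x = λ² - 12 - 8 = 81 - 20 ≡ 9; y = λ·(12 - 9) - 12 ≡ 2. → (9, 2)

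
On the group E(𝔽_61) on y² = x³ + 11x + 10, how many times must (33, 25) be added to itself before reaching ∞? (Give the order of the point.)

9

2P: tangent at (33, 25): λ = (3·33² + 11)/(2·25) ≡ 45/50. 50⁻¹ ≡ 11 (mod 61), so λ ≡ 45·11 ≡ 7.
  x = λ² - 33 - 33 = 49 - 66 ≡ 44; y = λ·(33 - 44) - 25 ≡ 20. → (44, 20)
3P: (44, 20) + (33, 25). λ = (25 - 20)/(33 - 44) ≡ 5/50 mod 61. 50⁻¹ ≡ 11 (mod 61), so λ ≡ 55.
  x = λ² - 44 - 33 = 3025 - 77 ≡ 20; y = λ·(44 - 20) - 20 ≡ 19. → (20, 19)
4P: (20, 19) + (33, 25). λ = (25 - 19)/(33 - 20) ≡ 6/13 mod 61. 13⁻¹ ≡ 47 (mod 61) since 13·47 = 611 ≡ 1, so λ ≡ 38.
  x = λ² - 20 - 33 = 1444 - 53 ≡ 49; y = λ·(20 - 49) - 19 ≡ 38. → (49, 38)
5P: (49, 38) + (33, 25). λ = (25 - 38)/(33 - 49) ≡ 48/45 mod 61. 45⁻¹ ≡ 19 (mod 61) since 45·19 = 855 ≡ 1, so λ ≡ 58.
  x = λ² - 49 - 33 = 3364 - 82 ≡ 49; y = λ·(49 - 49) - 38 ≡ 23. → (49, 23)
6P: (49, 23) + (33, 25). λ = (25 - 23)/(33 - 49) ≡ 2/45 mod 61. 45⁻¹ ≡ 19 (mod 61), so λ ≡ 38.
  x = λ² - 49 - 33 = 1444 - 82 ≡ 20; y = λ·(49 - 20) - 23 ≡ 42. → (20, 42)
7P: (20, 42) + (33, 25). λ = (25 - 42)/(33 - 20) ≡ 44/13 mod 61. 13⁻¹ ≡ 47 (mod 61) since 13·47 = 611 ≡ 1, so λ ≡ 55.
  x = λ² - 20 - 33 = 3025 - 53 ≡ 44; y = λ·(20 - 44) - 42 ≡ 41. → (44, 41)
8P: (44, 41) + (33, 25). λ = (25 - 41)/(33 - 44) ≡ 45/50 mod 61. 50⁻¹ ≡ 11 (mod 61), so λ ≡ 7.
  x = λ² - 44 - 33 = 49 - 77 ≡ 33; y = λ·(44 - 33) - 41 ≡ 36. → (33, 36)
9P: (33, 36) + (33, 25): same x and y₁ ≡ -y₂, so the sum is ∞.
9P = ∞, so the order is 9.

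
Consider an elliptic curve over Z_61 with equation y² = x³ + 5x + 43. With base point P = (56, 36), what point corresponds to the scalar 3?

(55, 23)

Repeated addition: build up to 3P.
2P: tangent at (56, 36): λ = (3·56² + 5)/(2·36) ≡ 19/11. 11⁻¹ ≡ 50 (mod 61), so λ ≡ 19·50 ≡ 35.
  x = λ² - 56 - 56 = 1225 - 112 ≡ 15; y = λ·(56 - 15) - 36 ≡ 57. → (15, 57)
3P: (15, 57) + (56, 36). λ = (36 - 57)/(56 - 15) ≡ 40/41 mod 61. 41⁻¹ ≡ 3 (mod 61) since 41·3 = 123 ≡ 1, so λ ≡ 59.
  x = λ² - 15 - 56 = 3481 - 71 ≡ 55; y = λ·(15 - 55) - 57 ≡ 23. → (55, 23)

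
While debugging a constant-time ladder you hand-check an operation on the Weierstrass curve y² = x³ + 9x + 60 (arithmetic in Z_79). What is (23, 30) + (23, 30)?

(58, 66)

tangent at (23, 30): λ = (3·23² + 9)/(2·30) ≡ 16/60. 60⁻¹ ≡ 54 (mod 79) since 60·54 = 3240 ≡ 1, so λ ≡ 16·54 ≡ 74.
  x = λ² - 23 - 23 = 5476 - 46 ≡ 58; y = λ·(23 - 58) - 30 ≡ 66. → (58, 66)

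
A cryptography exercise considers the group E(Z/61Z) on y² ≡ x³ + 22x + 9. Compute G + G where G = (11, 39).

(5, 0)

tangent at (11, 39): λ = (3·11² + 22)/(2·39) ≡ 19/17. 17⁻¹ ≡ 18 (mod 61), so λ ≡ 19·18 ≡ 37.
  x = λ² - 11 - 11 = 1369 - 22 ≡ 5; y = λ·(11 - 5) - 39 ≡ 0. → (5, 0)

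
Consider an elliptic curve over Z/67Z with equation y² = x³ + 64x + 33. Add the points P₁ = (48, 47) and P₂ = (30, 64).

(48, 47) + (30, 64). λ = (64 - 47)/(30 - 48) ≡ 17/49 mod 67. 49⁻¹ ≡ 26 (mod 67), so λ ≡ 40.
  x = λ² - 48 - 30 = 1600 - 78 ≡ 48; y = λ·(48 - 48) - 47 ≡ 20. → (48, 20)

(48, 20)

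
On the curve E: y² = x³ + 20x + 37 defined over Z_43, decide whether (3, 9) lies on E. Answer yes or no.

yes

y² = 9² ≡ 38; x³ + 20x + 37 = 124 ≡ 38 (mod 43). 38 = 38.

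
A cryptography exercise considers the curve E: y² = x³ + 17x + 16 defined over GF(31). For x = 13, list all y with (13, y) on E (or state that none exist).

x³ + 17x + 16 = 2434 ≡ 16 (mod 31).
Square roots of 16 mod 31: 4 and 27 (since 4² = 16 ≡ 16).

4, 27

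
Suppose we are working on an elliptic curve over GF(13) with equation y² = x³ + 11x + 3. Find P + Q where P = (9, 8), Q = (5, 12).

(9, 8) + (5, 12). λ = (12 - 8)/(5 - 9) ≡ 4/9 mod 13. 9⁻¹ ≡ 3 (mod 13), so λ ≡ 12.
  x = λ² - 9 - 5 = 144 - 14 ≡ 0; y = λ·(9 - 0) - 8 ≡ 9. → (0, 9)

(0, 9)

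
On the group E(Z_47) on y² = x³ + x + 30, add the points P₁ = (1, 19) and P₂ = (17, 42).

(43, 44)

(1, 19) + (17, 42). λ = (42 - 19)/(17 - 1) ≡ 23/16 mod 47. 16⁻¹ ≡ 3 (mod 47) since 16·3 = 48 ≡ 1, so λ ≡ 22.
  x = λ² - 1 - 17 = 484 - 18 ≡ 43; y = λ·(1 - 43) - 19 ≡ 44. → (43, 44)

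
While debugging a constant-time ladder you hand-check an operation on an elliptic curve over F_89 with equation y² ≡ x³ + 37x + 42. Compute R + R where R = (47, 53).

tangent at (47, 53): λ = (3·47² + 37)/(2·53) ≡ 78/17. 17⁻¹ ≡ 21 (mod 89), so λ ≡ 78·21 ≡ 36.
  x = λ² - 47 - 47 = 1296 - 94 ≡ 45; y = λ·(47 - 45) - 53 ≡ 19. → (45, 19)

(45, 19)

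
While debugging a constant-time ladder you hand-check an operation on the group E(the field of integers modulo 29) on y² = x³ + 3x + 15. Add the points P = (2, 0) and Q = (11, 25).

(23, 19)

(2, 0) + (11, 25). λ = (25 - 0)/(11 - 2) ≡ 25/9 mod 29. 9⁻¹ ≡ 13 (mod 29) since 9·13 = 117 ≡ 1, so λ ≡ 6.
  x = λ² - 2 - 11 = 36 - 13 ≡ 23; y = λ·(2 - 23) - 0 ≡ 19. → (23, 19)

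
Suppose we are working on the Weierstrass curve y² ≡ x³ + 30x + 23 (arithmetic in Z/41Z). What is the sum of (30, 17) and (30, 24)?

O

The two points share x = 30 and their y-coordinates satisfy 17 + 24 ≡ 0 (mod 41), so they are inverses. Their sum is O.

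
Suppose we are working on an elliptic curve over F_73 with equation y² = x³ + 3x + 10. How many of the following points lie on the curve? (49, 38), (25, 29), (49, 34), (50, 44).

(49, 38): 38² ≡ 57, rhs ≡ 57 → on.
(25, 29): 29² ≡ 38, rhs ≡ 15 → off.
(49, 34): 34² ≡ 61, rhs ≡ 57 → off.
(50, 44): 44² ≡ 38, rhs ≡ 38 → on.

2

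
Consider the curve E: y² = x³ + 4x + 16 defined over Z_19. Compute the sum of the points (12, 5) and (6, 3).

(12, 5) + (6, 3). λ = (3 - 5)/(6 - 12) ≡ 17/13 mod 19. 13⁻¹ ≡ 3 (mod 19), so λ ≡ 13.
  x = λ² - 12 - 6 = 169 - 18 ≡ 18; y = λ·(12 - 18) - 5 ≡ 12. → (18, 12)

(18, 12)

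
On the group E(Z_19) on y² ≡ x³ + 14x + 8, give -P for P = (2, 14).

-(2, 14) = (2, -14 mod 19) = (2, 5).

(2, 5)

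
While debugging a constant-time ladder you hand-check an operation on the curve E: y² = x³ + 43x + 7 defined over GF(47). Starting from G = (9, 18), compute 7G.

Double-and-add on 7 = (111)₂. Start with G = (9, 18) for the leading 1-bit.
double: tangent at (9, 18): λ = (3·9² + 43)/(2·18) ≡ 4/36. 36⁻¹ ≡ 17 (mod 47), so λ ≡ 4·17 ≡ 21.
  x = λ² - 9 - 9 = 441 - 18 ≡ 0; y = λ·(9 - 0) - 18 ≡ 30. → (0, 30)
add G: (0, 30) + (9, 18). λ = (18 - 30)/(9 - 0) ≡ 35/9 mod 47. 9⁻¹ ≡ 21 (mod 47), so λ ≡ 30.
  x = λ² - 0 - 9 = 900 - 9 ≡ 45; y = λ·(0 - 45) - 30 ≡ 30. → (45, 30)
double: tangent at (45, 30): λ = (3·45² + 43)/(2·30) ≡ 8/13. 13⁻¹ ≡ 29 (mod 47), so λ ≡ 8·29 ≡ 44.
  x = λ² - 45 - 45 = 1936 - 90 ≡ 13; y = λ·(45 - 13) - 30 ≡ 15. → (13, 15)
add G: (13, 15) + (9, 18). λ = (18 - 15)/(9 - 13) ≡ 3/43 mod 47. 43⁻¹ ≡ 35 (mod 47), so λ ≡ 11.
  x = λ² - 13 - 9 = 121 - 22 ≡ 5; y = λ·(13 - 5) - 15 ≡ 26. → (5, 26)

(5, 26)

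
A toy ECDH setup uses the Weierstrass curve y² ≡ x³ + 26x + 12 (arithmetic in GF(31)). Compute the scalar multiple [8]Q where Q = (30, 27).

Double-and-add on 8 = (1000)₂. Start with Q = (30, 27) for the leading 1-bit.
double: tangent at (30, 27): λ = (3·30² + 26)/(2·27) ≡ 29/23. 23⁻¹ ≡ 27 (mod 31) since 23·27 = 621 ≡ 1, so λ ≡ 29·27 ≡ 8.
  x = λ² - 30 - 30 = 64 - 60 ≡ 4; y = λ·(30 - 4) - 27 ≡ 26. → (4, 26)
double: tangent at (4, 26): λ = (3·4² + 26)/(2·26) ≡ 12/21. 21⁻¹ ≡ 3 (mod 31) since 21·3 = 63 ≡ 1, so λ ≡ 12·3 ≡ 5.
  x = λ² - 4 - 4 = 25 - 8 ≡ 17; y = λ·(4 - 17) - 26 ≡ 2. → (17, 2)
double: tangent at (17, 2): λ = (3·17² + 26)/(2·2) ≡ 25/4. 4⁻¹ ≡ 8 (mod 31), so λ ≡ 25·8 ≡ 14.
  x = λ² - 17 - 17 = 196 - 34 ≡ 7; y = λ·(17 - 7) - 2 ≡ 14. → (7, 14)

(7, 14)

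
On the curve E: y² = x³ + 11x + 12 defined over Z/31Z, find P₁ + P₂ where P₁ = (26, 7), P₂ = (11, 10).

(30, 0)

(26, 7) + (11, 10). λ = (10 - 7)/(11 - 26) ≡ 3/16 mod 31. 16⁻¹ ≡ 2 (mod 31), so λ ≡ 6.
  x = λ² - 26 - 11 = 36 - 37 ≡ 30; y = λ·(26 - 30) - 7 ≡ 0. → (30, 0)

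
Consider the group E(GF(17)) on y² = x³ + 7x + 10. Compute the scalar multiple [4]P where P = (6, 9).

Repeated addition: build up to 4P.
2P: tangent at (6, 9): λ = (3·6² + 7)/(2·9) ≡ 13/1. 1⁻¹ ≡ 1 (mod 17), so λ ≡ 13·1 ≡ 13.
  x = λ² - 6 - 6 = 169 - 12 ≡ 4; y = λ·(6 - 4) - 9 ≡ 0. → (4, 0)
3P: (4, 0) + (6, 9). λ = (9 - 0)/(6 - 4) ≡ 9/2 mod 17. 2⁻¹ ≡ 9 (mod 17) since 2·9 = 18 ≡ 1, so λ ≡ 13.
  x = λ² - 4 - 6 = 169 - 10 ≡ 6; y = λ·(4 - 6) - 0 ≡ 8. → (6, 8)
4P: (6, 8) + (6, 9): same x and y₁ ≡ -y₂, so the sum is O.

O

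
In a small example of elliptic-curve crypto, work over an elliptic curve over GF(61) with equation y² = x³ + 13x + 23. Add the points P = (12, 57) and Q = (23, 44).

(40, 26)

(12, 57) + (23, 44). λ = (44 - 57)/(23 - 12) ≡ 48/11 mod 61. 11⁻¹ ≡ 50 (mod 61), so λ ≡ 21.
  x = λ² - 12 - 23 = 441 - 35 ≡ 40; y = λ·(12 - 40) - 57 ≡ 26. → (40, 26)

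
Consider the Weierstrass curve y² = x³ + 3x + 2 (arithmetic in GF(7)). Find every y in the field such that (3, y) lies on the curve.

none

x³ + 3x + 2 = 38 ≡ 3 (mod 7).
3 is a non-residue mod 7; no y exists.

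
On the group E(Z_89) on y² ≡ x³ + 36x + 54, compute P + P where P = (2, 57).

(80, 46)

tangent at (2, 57): λ = (3·2² + 36)/(2·57) ≡ 48/25. 25⁻¹ ≡ 57 (mod 89) since 25·57 = 1425 ≡ 1, so λ ≡ 48·57 ≡ 66.
  x = λ² - 2 - 2 = 4356 - 4 ≡ 80; y = λ·(2 - 80) - 57 ≡ 46. → (80, 46)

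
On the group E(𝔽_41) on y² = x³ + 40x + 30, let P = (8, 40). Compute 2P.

tangent at (8, 40): λ = (3·8² + 40)/(2·40) ≡ 27/39. 39⁻¹ ≡ 20 (mod 41) since 39·20 = 780 ≡ 1, so λ ≡ 27·20 ≡ 7.
  x = λ² - 8 - 8 = 49 - 16 ≡ 33; y = λ·(8 - 33) - 40 ≡ 31. → (33, 31)

(33, 31)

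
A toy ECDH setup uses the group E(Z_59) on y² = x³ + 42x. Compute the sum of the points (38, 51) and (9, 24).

(38, 51) + (9, 24). λ = (24 - 51)/(9 - 38) ≡ 32/30 mod 59. 30⁻¹ ≡ 2 (mod 59), so λ ≡ 5.
  x = λ² - 38 - 9 = 25 - 47 ≡ 37; y = λ·(38 - 37) - 51 ≡ 13. → (37, 13)

(37, 13)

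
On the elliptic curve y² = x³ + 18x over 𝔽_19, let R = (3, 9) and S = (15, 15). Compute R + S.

(3, 9) + (15, 15). λ = (15 - 9)/(15 - 3) ≡ 6/12 mod 19. 12⁻¹ ≡ 8 (mod 19), so λ ≡ 10.
  x = λ² - 3 - 15 = 100 - 18 ≡ 6; y = λ·(3 - 6) - 9 ≡ 18. → (6, 18)

(6, 18)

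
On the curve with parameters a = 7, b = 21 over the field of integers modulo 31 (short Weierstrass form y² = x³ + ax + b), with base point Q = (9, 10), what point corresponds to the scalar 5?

(12, 2)

Double-and-add on 5 = (101)₂. Start with Q = (9, 10) for the leading 1-bit.
double: tangent at (9, 10): λ = (3·9² + 7)/(2·10) ≡ 2/20. 20⁻¹ ≡ 14 (mod 31) since 20·14 = 280 ≡ 1, so λ ≡ 2·14 ≡ 28.
  x = λ² - 9 - 9 = 784 - 18 ≡ 22; y = λ·(9 - 22) - 10 ≡ 29. → (22, 29)
double: tangent at (22, 29): λ = (3·22² + 7)/(2·29) ≡ 2/27. 27⁻¹ ≡ 23 (mod 31), so λ ≡ 2·23 ≡ 15.
  x = λ² - 22 - 22 = 225 - 44 ≡ 26; y = λ·(22 - 26) - 29 ≡ 4. → (26, 4)
add Q: (26, 4) + (9, 10). λ = (10 - 4)/(9 - 26) ≡ 6/14 mod 31. 14⁻¹ ≡ 20 (mod 31) since 14·20 = 280 ≡ 1, so λ ≡ 27.
  x = λ² - 26 - 9 = 729 - 35 ≡ 12; y = λ·(26 - 12) - 4 ≡ 2. → (12, 2)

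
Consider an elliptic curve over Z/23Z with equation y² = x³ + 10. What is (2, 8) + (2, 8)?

tangent at (2, 8): λ = (3·2² + 0)/(2·8) ≡ 12/16. 16⁻¹ ≡ 13 (mod 23), so λ ≡ 12·13 ≡ 18.
  x = λ² - 2 - 2 = 324 - 4 ≡ 21; y = λ·(2 - 21) - 8 ≡ 18. → (21, 18)

(21, 18)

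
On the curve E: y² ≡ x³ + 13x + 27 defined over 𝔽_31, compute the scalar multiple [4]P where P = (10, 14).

Double-and-add on 4 = (100)₂. Start with P = (10, 14) for the leading 1-bit.
double: tangent at (10, 14): λ = (3·10² + 13)/(2·14) ≡ 3/28. 28⁻¹ ≡ 10 (mod 31) since 28·10 = 280 ≡ 1, so λ ≡ 3·10 ≡ 30.
  x = λ² - 10 - 10 = 900 - 20 ≡ 12; y = λ·(10 - 12) - 14 ≡ 19. → (12, 19)
double: tangent at (12, 19): λ = (3·12² + 13)/(2·19) ≡ 11/7. 7⁻¹ ≡ 9 (mod 31), so λ ≡ 11·9 ≡ 6.
  x = λ² - 12 - 12 = 36 - 24 ≡ 12; y = λ·(12 - 12) - 19 ≡ 12. → (12, 12)

(12, 12)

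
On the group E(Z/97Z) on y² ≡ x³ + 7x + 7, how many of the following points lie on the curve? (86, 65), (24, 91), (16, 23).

(86, 65): 65² ≡ 54, rhs ≡ 54 → on.
(24, 91): 91² ≡ 36, rhs ≡ 31 → off.
(16, 23): 23² ≡ 44, rhs ≡ 44 → on.

2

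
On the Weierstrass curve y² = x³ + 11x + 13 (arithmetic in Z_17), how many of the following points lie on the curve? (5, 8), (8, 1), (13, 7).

(5, 8): 8² ≡ 13, rhs ≡ 6 → off.
(8, 1): 1² ≡ 1, rhs ≡ 1 → on.
(13, 7): 7² ≡ 15, rhs ≡ 7 → off.

1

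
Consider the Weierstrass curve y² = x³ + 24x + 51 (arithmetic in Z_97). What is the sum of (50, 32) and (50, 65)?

O

The two points share x = 50 and their y-coordinates satisfy 32 + 65 ≡ 0 (mod 97), so they are inverses. Their sum is the point at infinity.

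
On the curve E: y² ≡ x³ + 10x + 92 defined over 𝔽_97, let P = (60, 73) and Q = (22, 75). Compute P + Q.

(60, 73) + (22, 75). λ = (75 - 73)/(22 - 60) ≡ 2/59 mod 97. 59⁻¹ ≡ 74 (mod 97), so λ ≡ 51.
  x = λ² - 60 - 22 = 2601 - 82 ≡ 94; y = λ·(60 - 94) - 73 ≡ 36. → (94, 36)

(94, 36)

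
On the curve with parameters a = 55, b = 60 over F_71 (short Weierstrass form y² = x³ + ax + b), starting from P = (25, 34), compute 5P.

(51, 41)

Repeated addition: build up to 5P.
2P: tangent at (25, 34): λ = (3·25² + 55)/(2·34) ≡ 13/68. 68⁻¹ ≡ 47 (mod 71), so λ ≡ 13·47 ≡ 43.
  x = λ² - 25 - 25 = 1849 - 50 ≡ 24; y = λ·(25 - 24) - 34 ≡ 9. → (24, 9)
3P: (24, 9) + (25, 34). λ = (34 - 9)/(25 - 24) ≡ 25/1 mod 71. 1⁻¹ ≡ 1 (mod 71), so λ ≡ 25.
  x = λ² - 24 - 25 = 625 - 49 ≡ 8; y = λ·(24 - 8) - 9 ≡ 36. → (8, 36)
4P: (8, 36) + (25, 34). λ = (34 - 36)/(25 - 8) ≡ 69/17 mod 71. 17⁻¹ ≡ 46 (mod 71) since 17·46 = 782 ≡ 1, so λ ≡ 50.
  x = λ² - 8 - 25 = 2500 - 33 ≡ 53; y = λ·(8 - 53) - 36 ≡ 57. → (53, 57)
5P: (53, 57) + (25, 34). λ = (34 - 57)/(25 - 53) ≡ 48/43 mod 71. 43⁻¹ ≡ 38 (mod 71) since 43·38 = 1634 ≡ 1, so λ ≡ 49.
  x = λ² - 53 - 25 = 2401 - 78 ≡ 51; y = λ·(53 - 51) - 57 ≡ 41. → (51, 41)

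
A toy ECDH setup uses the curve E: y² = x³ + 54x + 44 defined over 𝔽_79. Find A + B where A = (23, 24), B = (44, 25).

(0, 26)

(23, 24) + (44, 25). λ = (25 - 24)/(44 - 23) ≡ 1/21 mod 79. 21⁻¹ ≡ 64 (mod 79) since 21·64 = 1344 ≡ 1, so λ ≡ 64.
  x = λ² - 23 - 44 = 4096 - 67 ≡ 0; y = λ·(23 - 0) - 24 ≡ 26. → (0, 26)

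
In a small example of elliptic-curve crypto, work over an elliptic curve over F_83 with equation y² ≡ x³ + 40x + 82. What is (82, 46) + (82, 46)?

(32, 73)

tangent at (82, 46): λ = (3·82² + 40)/(2·46) ≡ 43/9. 9⁻¹ ≡ 37 (mod 83), so λ ≡ 43·37 ≡ 14.
  x = λ² - 82 - 82 = 196 - 164 ≡ 32; y = λ·(82 - 32) - 46 ≡ 73. → (32, 73)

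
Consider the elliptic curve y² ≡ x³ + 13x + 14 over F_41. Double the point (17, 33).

tangent at (17, 33): λ = (3·17² + 13)/(2·33) ≡ 19/25. 25⁻¹ ≡ 23 (mod 41), so λ ≡ 19·23 ≡ 27.
  x = λ² - 17 - 17 = 729 - 34 ≡ 39; y = λ·(17 - 39) - 33 ≡ 29. → (39, 29)

(39, 29)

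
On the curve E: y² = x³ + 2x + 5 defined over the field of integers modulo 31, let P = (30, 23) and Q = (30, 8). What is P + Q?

The two points share x = 30 and their y-coordinates satisfy 23 + 8 ≡ 0 (mod 31), so they are inverses. Their sum is the point at infinity.

O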